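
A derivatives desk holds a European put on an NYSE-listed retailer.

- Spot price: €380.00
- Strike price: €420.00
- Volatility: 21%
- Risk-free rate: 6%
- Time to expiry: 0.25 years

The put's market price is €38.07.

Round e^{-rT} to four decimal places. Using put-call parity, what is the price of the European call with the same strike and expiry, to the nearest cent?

exp(−rT) = exp(−0.06·0.25) = 0.9851
Put-call parity: C − P = S − K·e^(−rT) = 380 − 420·0.9851 = 380 − 413.7420 = -33.7420
C = P + (C − P) = 38.07 + (-33.7420) = 4.3280

€4.33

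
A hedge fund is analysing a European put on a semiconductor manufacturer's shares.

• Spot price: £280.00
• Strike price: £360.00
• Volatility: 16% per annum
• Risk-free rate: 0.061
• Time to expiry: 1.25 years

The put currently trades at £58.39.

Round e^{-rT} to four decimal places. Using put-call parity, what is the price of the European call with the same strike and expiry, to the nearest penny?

£4.81

e^(−rT) = e^(−0.061·1.25) = 0.9266
Put-call parity: C − P = S − K·e^(−rT) = 280 − 360·0.9266 = 280 − 333.5760 = -53.5760
C = P + (C − P) = 58.39 + (-53.5760) = 4.8140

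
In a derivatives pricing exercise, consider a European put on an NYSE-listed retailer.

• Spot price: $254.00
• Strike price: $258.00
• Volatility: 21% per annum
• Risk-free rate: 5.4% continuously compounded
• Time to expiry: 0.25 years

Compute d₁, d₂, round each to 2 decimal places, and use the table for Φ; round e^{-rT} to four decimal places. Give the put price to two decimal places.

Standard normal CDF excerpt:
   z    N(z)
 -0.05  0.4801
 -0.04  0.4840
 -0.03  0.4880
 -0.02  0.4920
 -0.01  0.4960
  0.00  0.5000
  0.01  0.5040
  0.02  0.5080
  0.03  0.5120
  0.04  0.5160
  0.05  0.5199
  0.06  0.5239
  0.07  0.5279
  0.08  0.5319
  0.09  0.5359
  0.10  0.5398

σ√T = 0.21 × 0.5000 = 0.1050
ln(S/K) + (r + σ²/2)T = ln(254/258) + (0.054 + 0.21²/2)·0.25 = -0.0156 + 0.0190 = 0.0034
d₁ = 0.0034 / 0.1050 = 0.0323 → 0.03
d₂ = d₁ − σ√T = 0.0323 − 0.1050 = -0.0727 → -0.07
e^(−rT) = e^(−0.054·0.25) = 0.9866
N(−d₂) = N(0.07) = 0.5279;  N(−d₁) = N(-0.03) = 0.4880
P = 258·0.9866·0.5279 − 254·0.4880 = 134.3731 − 123.9520 = 10.4211

$10.42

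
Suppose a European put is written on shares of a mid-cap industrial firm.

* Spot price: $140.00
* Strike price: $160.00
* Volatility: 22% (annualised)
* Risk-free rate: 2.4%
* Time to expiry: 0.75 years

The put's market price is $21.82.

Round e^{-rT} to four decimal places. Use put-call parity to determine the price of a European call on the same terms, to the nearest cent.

$4.67

exp(−rT) = exp(−0.024·0.75) = 0.9822
Put-call parity: C − P = S − K·e^(−rT) = 140 − 160·0.9822 = 140 − 157.1520 = -17.1520
C = P + (C − P) = 21.82 + (-17.1520) = 4.6680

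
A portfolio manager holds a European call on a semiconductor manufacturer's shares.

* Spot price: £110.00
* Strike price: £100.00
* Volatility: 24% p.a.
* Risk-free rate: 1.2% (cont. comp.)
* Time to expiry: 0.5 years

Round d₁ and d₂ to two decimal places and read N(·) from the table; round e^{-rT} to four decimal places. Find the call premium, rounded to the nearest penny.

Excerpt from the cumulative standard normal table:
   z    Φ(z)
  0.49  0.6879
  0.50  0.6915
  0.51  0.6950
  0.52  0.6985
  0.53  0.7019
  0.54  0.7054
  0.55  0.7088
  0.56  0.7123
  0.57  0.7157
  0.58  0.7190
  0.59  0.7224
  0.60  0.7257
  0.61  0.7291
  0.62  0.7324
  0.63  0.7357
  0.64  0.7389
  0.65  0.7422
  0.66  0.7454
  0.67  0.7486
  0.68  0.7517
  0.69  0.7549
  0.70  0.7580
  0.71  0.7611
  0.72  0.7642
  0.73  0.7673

T = 0.5;  σ√T = 0.1697
d₁ = [ln(110/100) + (0.012 + ½·0.24²)·0.5] / (σ√T) = (0.0953 + 0.0204) / 0.1697 = 0.6818 which rounds to 0.68
d₂ = 0.6818 − 0.1697 = 0.5121 which rounds to 0.51
e^(−rT) = e^(−0.012·0.5) = 0.9940
N(d₁) = N(0.68) = 0.7517;  N(d₂) = N(0.51) = 0.6950
C = 110·0.7517 − 100·0.9940·0.6950 = 82.6870 − 69.0830 = 13.6040

£13.60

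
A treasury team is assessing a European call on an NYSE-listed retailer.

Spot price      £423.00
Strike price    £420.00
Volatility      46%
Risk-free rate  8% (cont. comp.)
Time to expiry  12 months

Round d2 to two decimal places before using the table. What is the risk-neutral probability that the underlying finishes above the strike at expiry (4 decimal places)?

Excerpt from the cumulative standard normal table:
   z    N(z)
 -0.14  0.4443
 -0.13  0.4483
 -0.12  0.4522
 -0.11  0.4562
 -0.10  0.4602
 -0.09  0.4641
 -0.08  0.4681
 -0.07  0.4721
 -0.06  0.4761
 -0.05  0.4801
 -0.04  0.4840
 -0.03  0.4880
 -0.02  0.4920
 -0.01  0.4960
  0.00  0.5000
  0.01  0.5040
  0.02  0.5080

σ√T = 0.46 × 1.0000 = 0.4600
d₁ = [ln(423/420) + (0.08 + ½·0.46²)·1] / (σ√T) = (0.0071 + 0.1858) / 0.4600 = 0.4194 ⇒ 0.42
d₂ = 0.4194 − 0.4600 = -0.0406 ⇒ -0.04
Pr(exercise) under Q = N(d₂) = 0.4840

0.4840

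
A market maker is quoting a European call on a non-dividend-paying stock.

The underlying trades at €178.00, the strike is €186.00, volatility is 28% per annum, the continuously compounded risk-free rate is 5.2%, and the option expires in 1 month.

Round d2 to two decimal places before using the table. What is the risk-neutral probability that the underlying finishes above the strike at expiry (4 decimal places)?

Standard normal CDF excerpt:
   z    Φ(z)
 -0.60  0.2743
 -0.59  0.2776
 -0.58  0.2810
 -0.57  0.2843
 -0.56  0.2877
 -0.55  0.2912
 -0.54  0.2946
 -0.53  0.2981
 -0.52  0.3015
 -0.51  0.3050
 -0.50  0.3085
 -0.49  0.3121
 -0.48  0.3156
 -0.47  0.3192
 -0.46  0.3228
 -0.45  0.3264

0.2981

σ√T = 0.28 × 0.2887 = 0.0808
d₁ = [ln(178/186) + (0.052 + 0.28²/2)·0.08333] / 0.0808 = [-0.0440 + 0.0076] / 0.0808 = -0.4499 ⇒ -0.45
d₂ = d₁ − σ√T = -0.4499 − 0.0808 = -0.5307 ⇒ -0.53
Pr(exercise) under Q = N(d₂) = 0.2981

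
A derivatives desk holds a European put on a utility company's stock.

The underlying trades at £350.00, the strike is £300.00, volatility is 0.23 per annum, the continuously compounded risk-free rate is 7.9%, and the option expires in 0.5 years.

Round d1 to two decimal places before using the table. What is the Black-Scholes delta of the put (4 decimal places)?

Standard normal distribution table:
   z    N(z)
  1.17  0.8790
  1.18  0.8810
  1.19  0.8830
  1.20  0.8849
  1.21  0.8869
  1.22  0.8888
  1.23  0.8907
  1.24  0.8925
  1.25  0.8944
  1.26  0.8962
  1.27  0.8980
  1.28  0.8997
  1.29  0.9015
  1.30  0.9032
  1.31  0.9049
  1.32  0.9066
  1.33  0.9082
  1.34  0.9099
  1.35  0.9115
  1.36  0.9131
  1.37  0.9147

-0.1020

σ√T = 0.23·√0.5 = 0.1626
d₁ = [ln(350/300) + (0.079 + 0.23²/2)·0.5] / 0.1626 = [0.1542 + 0.0527] / 0.1626 = 1.2720 ⇒ 1.27
N(d₁) = N(1.27) = 0.8980
Δ_put = N(d₁) − 1 = 0.8980 − 1 = -0.1020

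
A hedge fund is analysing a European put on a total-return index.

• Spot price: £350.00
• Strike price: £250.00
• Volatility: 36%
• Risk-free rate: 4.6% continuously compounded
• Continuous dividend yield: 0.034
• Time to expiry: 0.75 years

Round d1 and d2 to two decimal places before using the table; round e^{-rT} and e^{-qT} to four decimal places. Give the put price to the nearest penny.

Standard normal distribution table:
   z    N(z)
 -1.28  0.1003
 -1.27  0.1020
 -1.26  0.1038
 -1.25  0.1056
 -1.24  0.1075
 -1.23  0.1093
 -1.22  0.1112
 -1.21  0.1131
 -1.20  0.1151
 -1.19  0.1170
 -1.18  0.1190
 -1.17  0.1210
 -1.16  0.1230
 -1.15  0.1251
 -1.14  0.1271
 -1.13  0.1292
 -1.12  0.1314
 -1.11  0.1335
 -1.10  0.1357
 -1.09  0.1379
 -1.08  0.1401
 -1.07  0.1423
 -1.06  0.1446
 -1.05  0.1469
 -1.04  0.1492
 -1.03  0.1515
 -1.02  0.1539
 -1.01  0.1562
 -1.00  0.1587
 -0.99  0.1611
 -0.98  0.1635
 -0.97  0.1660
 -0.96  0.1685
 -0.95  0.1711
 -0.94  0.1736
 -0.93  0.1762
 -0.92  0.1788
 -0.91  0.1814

T = 0.75;  σ√T = 0.3118
d₁ = [ln(350/250) + (0.046 − 0.034 + ½·0.36²)·0.75] / (σ√T) = (0.3365 + 0.0576) / 0.3118 = 1.2640 → 1.26
d₂ = 1.2640 − 0.3118 = 0.9522 → 0.95
e^(−qT) = e^(−0.034·0.75) = 0.9748;  e^(−rT) = e^(−0.046·0.75) = 0.9661
P = 250·0.9661·N(-0.95) − 350·0.9748·N(-1.26) = 250·0.9661·0.1711 − 350·0.9748·0.1038 = 41.3249 − 35.4145 = 5.9104

£5.91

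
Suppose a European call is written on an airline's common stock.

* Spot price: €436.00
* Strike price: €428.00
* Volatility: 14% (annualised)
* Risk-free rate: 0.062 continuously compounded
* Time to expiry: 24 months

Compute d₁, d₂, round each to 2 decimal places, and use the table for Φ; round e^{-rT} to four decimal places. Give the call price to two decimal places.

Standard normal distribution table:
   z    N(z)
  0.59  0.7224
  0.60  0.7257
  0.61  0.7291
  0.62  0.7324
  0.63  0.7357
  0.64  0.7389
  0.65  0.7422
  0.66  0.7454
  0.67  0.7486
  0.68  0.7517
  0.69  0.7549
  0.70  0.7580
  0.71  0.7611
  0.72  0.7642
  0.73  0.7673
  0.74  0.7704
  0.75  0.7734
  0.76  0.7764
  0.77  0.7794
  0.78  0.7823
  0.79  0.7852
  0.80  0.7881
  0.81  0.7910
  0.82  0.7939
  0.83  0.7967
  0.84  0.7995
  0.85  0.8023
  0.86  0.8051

€69.22

σ√T = 0.14 × 1.4142 = 0.1980
d₁ = [ln(436/428) + (0.062 + ½·0.14²)·2] / (σ√T) = (0.0185 + 0.1436) / 0.1980 = 0.8188 which rounds to 0.82
d₂ = 0.8188 − 0.1980 = 0.6208 which rounds to 0.62
e^(−rT) = e^(−0.062·2) = 0.8834
C = 436·N(0.82) − 428·0.8834·N(0.62) = 436·0.7939 − 428·0.8834·0.7324 = 346.1404 − 276.9169 = 69.2235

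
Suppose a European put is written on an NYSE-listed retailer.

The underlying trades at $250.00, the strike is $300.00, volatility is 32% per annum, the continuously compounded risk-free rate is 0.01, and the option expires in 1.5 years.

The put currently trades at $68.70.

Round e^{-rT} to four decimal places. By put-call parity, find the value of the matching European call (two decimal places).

e^(−rT) = e^(−0.01·1.5) = 0.9851
Put-call parity: C − P = S − K·e^(−rT) = 250 − 300·0.9851 = 250 − 295.5300 = -45.5300
C = P + (C − P) = 68.70 + (-45.5300) = 23.1700

$23.17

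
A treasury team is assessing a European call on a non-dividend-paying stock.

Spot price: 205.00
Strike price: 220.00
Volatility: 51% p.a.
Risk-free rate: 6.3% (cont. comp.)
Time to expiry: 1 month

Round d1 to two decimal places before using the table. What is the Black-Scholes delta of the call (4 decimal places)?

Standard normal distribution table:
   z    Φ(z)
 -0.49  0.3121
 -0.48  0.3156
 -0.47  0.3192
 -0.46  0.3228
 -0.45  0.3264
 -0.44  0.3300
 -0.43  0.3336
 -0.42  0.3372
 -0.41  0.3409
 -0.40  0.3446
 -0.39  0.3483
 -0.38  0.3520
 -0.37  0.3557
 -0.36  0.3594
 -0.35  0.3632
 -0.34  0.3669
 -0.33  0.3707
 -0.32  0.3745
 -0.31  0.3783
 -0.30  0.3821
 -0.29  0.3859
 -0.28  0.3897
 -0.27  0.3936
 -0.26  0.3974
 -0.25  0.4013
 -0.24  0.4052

0.3557

T = 0.08333;  σ√T = 0.1472
d₁ = [ln(205/220) + (0.063 + 0.51²/2)·0.08333] / 0.1472 = [-0.0706 + 0.0161] / 0.1472 = -0.3704 → -0.37
N(d₁) = N(-0.37) = 0.3557
Δ_call = N(d₁) = 0.3557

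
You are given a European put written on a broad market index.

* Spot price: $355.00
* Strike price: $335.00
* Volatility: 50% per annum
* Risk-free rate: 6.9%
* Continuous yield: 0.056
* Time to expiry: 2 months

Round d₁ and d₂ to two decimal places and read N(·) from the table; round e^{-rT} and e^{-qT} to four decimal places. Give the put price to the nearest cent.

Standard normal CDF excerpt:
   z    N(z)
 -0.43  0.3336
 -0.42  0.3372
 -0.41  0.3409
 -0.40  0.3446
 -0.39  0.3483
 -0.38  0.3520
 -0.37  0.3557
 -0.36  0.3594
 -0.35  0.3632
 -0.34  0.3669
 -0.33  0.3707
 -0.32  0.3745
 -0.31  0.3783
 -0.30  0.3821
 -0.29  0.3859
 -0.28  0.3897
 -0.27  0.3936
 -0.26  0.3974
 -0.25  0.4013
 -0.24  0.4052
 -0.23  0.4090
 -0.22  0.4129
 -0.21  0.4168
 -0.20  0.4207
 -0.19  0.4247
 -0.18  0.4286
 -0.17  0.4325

$19.46

T = 0.1667;  σ√T = 0.2041
d₁ = [ln(355/335) + (0.069 − 0.056 + 0.5²/2)·0.1667] / 0.2041 = [0.0580 + 0.0230] / 0.2041 = 0.3968 ≈ 0.40
d₂ = d₁ − σ√T = 0.3968 − 0.2041 = 0.1926 ≈ 0.19
e^(−qT) = e^(−0.056·0.1667) = 0.9907;  e^(−rT) = e^(−0.069·0.1667) = 0.9886
P = 335·0.9886·N(-0.19) − 355·0.9907·N(-0.40) = 335·0.9886·0.4247 − 355·0.9907·0.3446 = 140.6526 − 121.1953 = 19.4573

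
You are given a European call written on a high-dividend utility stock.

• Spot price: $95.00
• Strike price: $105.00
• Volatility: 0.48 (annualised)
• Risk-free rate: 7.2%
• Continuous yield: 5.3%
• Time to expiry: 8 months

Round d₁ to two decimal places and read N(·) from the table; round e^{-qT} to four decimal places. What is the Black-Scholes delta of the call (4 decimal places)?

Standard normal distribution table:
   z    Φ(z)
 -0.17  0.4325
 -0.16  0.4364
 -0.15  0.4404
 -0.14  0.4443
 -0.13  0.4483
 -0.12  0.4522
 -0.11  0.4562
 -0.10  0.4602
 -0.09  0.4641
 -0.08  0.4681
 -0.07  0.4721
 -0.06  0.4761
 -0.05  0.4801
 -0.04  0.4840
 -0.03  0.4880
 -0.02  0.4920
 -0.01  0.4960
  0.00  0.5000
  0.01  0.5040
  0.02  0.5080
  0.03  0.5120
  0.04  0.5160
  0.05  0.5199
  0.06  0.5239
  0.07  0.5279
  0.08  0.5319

0.4711

σ√T = 0.48·√0.6667 = 0.3919
d₁ = [ln(95/105) + (0.072 − 0.053 + 0.48²/2)·0.6667] / 0.3919 = [-0.1001 + 0.0895] / 0.3919 = -0.0271 which rounds to -0.03
N(d₁) = N(-0.03) = 0.4880
Δ_call = exp(−qT)·N(d₁) = 0.9653·0.4880 = 0.4711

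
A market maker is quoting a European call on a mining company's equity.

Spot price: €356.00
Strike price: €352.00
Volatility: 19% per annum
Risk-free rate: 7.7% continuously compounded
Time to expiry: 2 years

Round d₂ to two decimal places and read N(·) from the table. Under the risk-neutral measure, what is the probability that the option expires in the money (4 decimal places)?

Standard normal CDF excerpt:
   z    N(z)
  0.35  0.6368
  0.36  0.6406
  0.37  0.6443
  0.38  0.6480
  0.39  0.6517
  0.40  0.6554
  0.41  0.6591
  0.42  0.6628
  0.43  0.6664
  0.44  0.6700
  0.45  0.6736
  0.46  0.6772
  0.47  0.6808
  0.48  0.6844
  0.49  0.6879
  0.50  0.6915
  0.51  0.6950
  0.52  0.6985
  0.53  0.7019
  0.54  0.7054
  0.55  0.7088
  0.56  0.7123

σ√T = 0.19 × 1.4142 = 0.2687
ln(S/K) + (r + σ²/2)T = ln(356/352) + (0.077 + 0.19²/2)·2 = 0.0113 + 0.1901 = 0.2014
d₁ = 0.2014 / 0.2687 = 0.7495 → 0.75
d₂ = d₁ − σ√T = 0.7495 − 0.2687 = 0.4808 → 0.48
Pr(exercise) under Q = N(d₂) = 0.6844

0.6844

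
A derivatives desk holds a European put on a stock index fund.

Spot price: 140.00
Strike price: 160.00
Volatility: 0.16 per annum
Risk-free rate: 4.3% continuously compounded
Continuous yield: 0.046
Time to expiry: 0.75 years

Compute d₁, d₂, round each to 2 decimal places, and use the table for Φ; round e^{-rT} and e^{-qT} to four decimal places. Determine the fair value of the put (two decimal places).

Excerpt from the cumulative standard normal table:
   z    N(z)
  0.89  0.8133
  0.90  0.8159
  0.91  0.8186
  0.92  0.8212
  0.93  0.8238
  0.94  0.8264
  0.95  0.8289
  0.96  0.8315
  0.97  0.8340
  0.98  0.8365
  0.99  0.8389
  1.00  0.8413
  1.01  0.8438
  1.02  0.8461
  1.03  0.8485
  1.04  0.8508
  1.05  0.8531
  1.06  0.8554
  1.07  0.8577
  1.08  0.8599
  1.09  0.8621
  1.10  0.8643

21.45

σ√T = 0.16 × 0.8660 = 0.1386
ln(S/K) + (r − q + σ²/2)T = ln(140/160) + (0.043 − 0.046 + 0.16²/2)·0.75 = -0.1335 + 0.0073 = -0.1262
d₁ = -0.1262 / 0.1386 = -0.9106 which rounds to -0.91
d₂ = d₁ − σ√T = -0.9106 − 0.1386 = -1.0492 which rounds to -1.05
e^(−qT) = e^(−0.046·0.75) = 0.9661;  e^(−rT) = e^(−0.043·0.75) = 0.9683
N(−d₂) = N(1.05) = 0.8531;  N(−d₁) = N(0.91) = 0.8186
P = 160·0.9683·0.8531 − 140·0.9661·0.8186 = 132.1691 − 110.7189 = 21.4502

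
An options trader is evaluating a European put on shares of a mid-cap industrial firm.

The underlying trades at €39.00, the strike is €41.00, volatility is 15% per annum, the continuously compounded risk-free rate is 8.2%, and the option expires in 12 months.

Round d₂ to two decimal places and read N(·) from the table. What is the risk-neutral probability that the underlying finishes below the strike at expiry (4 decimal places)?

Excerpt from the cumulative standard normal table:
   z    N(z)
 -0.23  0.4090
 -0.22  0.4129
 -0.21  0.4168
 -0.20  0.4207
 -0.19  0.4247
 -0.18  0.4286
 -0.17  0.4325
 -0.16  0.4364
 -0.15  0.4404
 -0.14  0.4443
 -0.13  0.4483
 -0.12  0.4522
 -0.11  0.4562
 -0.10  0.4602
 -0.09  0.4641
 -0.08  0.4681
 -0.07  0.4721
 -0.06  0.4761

σ√T = 0.15 × 1.0000 = 0.1500
d₁ = [ln(39/41) + (0.082 + ½·0.15²)·1] / (σ√T) = (-0.0500 + 0.0932) / 0.1500 = 0.2883 ⇒ 0.29
d₂ = 0.2883 − 0.1500 = 0.1383 ⇒ 0.14
Risk-neutral Pr[S_T < K] = N(−d₂) = N(-0.14) = 0.4443

0.4443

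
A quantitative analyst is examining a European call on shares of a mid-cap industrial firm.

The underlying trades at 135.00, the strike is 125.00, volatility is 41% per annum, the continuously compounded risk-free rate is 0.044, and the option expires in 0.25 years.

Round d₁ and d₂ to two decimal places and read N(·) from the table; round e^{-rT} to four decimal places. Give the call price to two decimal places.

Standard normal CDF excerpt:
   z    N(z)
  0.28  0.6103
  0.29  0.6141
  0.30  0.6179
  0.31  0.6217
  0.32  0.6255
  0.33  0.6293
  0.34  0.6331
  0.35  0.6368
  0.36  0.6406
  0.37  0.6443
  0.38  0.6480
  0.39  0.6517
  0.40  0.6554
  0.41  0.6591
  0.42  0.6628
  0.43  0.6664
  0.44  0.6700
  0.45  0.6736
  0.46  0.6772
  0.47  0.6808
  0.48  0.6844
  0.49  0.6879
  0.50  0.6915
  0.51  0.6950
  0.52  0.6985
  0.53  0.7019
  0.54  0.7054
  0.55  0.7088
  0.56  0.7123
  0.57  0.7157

σ√T = 0.41 × 0.5000 = 0.2050
d₁ = [ln(135/125) + (0.044 + 0.41²/2)·0.25] / 0.2050 = [0.0770 + 0.0320] / 0.2050 = 0.5316 → 0.53
d₂ = d₁ − σ√T = 0.5316 − 0.2050 = 0.3266 → 0.33
exp(−rT) = exp(−0.044·0.25) = 0.9891
N(d₁) = N(0.53) = 0.7019;  N(d₂) = N(0.33) = 0.6293
C = 135·0.7019 − 125·0.9891·0.6293 = 94.7565 − 77.8051 = 16.9514

16.95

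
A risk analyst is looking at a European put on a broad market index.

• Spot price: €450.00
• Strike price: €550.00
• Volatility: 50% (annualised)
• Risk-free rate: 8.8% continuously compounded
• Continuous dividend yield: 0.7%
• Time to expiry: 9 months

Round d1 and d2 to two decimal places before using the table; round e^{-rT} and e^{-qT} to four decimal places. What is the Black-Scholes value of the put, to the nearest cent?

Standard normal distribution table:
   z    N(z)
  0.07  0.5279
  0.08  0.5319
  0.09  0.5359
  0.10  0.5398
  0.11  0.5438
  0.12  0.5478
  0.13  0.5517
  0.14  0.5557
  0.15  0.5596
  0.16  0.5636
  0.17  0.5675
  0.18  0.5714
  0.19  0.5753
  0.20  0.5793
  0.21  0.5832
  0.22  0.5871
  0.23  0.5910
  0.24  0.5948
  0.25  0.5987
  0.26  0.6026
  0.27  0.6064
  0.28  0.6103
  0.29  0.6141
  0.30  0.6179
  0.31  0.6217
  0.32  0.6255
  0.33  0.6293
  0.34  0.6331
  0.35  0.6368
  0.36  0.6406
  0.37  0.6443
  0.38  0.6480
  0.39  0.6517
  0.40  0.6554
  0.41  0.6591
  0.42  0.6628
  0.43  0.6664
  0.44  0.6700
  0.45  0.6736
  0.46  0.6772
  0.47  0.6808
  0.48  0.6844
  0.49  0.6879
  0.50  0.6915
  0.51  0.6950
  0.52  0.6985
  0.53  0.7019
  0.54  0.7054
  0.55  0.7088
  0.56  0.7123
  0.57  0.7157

€119.74

σ√T = 0.5 × 0.8660 = 0.4330
ln(S/K) + (r − q + σ²/2)T = ln(450/550) + (0.088 − 0.007 + 0.5²/2)·0.75 = -0.2007 + 0.1545 = -0.0462
d₁ = -0.0462 / 0.4330 = -0.1066 which rounds to -0.11
d₂ = d₁ − σ√T = -0.1066 − 0.4330 = -0.5396 which rounds to -0.54
exp(−qT) = exp(−0.007·0.75) = 0.9948;  exp(−rT) = exp(−0.088·0.75) = 0.9361
N(−d₂) = N(0.54) = 0.7054;  N(−d₁) = N(0.11) = 0.5438
P = 550·0.9361·0.7054 − 450·0.9948·0.5438 = 363.1787 − 243.4375 = 119.7412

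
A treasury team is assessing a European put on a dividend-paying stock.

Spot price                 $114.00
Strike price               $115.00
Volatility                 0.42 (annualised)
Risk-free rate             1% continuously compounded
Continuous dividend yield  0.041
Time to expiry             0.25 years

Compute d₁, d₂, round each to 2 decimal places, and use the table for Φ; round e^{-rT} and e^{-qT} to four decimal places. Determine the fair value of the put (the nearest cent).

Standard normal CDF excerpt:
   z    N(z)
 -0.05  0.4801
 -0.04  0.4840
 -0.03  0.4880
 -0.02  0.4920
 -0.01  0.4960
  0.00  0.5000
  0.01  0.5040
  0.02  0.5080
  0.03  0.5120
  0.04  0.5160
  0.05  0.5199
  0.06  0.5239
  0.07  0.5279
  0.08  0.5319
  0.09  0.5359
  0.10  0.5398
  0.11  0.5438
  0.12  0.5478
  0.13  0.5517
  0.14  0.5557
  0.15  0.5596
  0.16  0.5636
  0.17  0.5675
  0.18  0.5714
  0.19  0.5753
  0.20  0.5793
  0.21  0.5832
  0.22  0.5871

T = 0.25;  σ√T = 0.2100
d₁ = [ln(114/115) + (0.01 − 0.041 + 0.42²/2)·0.25] / 0.2100 = [-0.0087 + 0.0143] / 0.2100 = 0.0265 ⇒ 0.03
d₂ = d₁ − σ√T = 0.0265 − 0.2100 = -0.1835 ⇒ -0.18
e^(−qT) = e^(−0.041·0.25) = 0.9898;  e^(−rT) = e^(−0.01·0.25) = 0.9975
N(−d₂) = N(0.18) = 0.5714;  N(−d₁) = N(-0.03) = 0.4880
P = 115·0.9975·0.5714 − 114·0.9898·0.4880 = 65.5467 − 55.0646 = 10.4822

$10.48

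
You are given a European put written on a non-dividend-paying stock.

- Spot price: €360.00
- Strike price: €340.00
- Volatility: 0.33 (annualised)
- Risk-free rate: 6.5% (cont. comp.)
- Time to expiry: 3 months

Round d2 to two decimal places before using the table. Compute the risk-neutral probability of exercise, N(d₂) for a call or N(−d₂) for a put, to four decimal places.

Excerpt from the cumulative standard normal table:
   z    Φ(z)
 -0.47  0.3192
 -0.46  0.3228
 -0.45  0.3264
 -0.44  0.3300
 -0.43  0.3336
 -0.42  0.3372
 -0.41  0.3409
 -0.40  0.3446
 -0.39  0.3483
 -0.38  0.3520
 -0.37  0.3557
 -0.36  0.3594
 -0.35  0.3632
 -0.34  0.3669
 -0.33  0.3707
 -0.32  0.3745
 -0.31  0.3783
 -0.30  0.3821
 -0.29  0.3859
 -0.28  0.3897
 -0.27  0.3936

0.3594

σ√T = 0.33 × 0.5000 = 0.1650
ln(S/K) + (r + σ²/2)T = ln(360/340) + (0.065 + 0.33²/2)·0.25 = 0.0572 + 0.0299 = 0.0870
d₁ = 0.0870 / 0.1650 = 0.5274 → 0.53
d₂ = d₁ − σ√T = 0.5274 − 0.1650 = 0.3624 → 0.36
Pr(exercise) under Q = N(−d₂) = N(-0.36) = 0.3594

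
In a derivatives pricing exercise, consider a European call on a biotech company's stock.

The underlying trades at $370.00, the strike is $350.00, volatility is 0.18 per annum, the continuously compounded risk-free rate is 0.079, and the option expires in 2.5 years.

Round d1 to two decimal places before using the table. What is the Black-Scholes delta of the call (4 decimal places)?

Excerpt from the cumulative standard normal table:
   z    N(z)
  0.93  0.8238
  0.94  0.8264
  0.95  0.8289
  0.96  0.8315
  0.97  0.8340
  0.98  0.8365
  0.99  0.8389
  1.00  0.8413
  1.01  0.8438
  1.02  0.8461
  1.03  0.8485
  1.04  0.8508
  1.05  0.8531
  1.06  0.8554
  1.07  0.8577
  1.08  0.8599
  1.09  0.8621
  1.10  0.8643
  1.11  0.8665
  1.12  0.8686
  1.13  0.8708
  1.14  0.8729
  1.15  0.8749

T = 2.5;  σ√T = 0.2846
d₁ = [ln(370/350) + (0.079 + ½·0.18²)·2.5] / (σ√T) = (0.0556 + 0.2380) / 0.2846 = 1.0315 → 1.03
N(d₁) = N(1.03) = 0.8485
Δ_call = N(d₁) = 0.8485

0.8485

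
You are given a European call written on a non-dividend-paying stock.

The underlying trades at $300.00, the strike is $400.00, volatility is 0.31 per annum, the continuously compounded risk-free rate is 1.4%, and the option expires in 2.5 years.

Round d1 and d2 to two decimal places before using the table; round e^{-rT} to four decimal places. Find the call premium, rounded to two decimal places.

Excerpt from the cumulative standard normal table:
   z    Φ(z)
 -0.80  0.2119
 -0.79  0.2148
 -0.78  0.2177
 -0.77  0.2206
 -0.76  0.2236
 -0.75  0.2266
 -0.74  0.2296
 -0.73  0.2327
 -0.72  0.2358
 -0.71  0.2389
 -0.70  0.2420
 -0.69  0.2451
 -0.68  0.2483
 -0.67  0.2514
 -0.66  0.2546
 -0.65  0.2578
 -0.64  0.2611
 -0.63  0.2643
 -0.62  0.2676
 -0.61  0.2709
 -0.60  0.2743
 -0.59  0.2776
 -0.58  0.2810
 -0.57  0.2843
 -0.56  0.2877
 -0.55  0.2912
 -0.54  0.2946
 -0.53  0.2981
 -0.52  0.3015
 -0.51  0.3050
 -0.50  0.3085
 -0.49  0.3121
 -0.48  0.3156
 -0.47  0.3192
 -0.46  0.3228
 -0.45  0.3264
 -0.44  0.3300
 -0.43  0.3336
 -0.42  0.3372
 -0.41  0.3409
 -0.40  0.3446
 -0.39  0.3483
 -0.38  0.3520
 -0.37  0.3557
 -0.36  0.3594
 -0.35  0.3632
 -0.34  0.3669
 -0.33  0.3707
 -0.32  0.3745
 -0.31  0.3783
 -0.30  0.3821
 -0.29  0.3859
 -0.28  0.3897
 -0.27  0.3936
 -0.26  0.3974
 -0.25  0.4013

σ√T = 0.31 × 1.5811 = 0.4902
ln(S/K) + (r + σ²/2)T = ln(300/400) + (0.014 + 0.31²/2)·2.5 = -0.2877 + 0.1551 = -0.1326
d₁ = -0.1326 / 0.4902 = -0.2704 → -0.27
d₂ = d₁ − σ√T = -0.2704 − 0.4902 = -0.7606 → -0.76
exp(−rT) = exp(−0.014·2.5) = 0.9656
N(d₁) = N(-0.27) = 0.3936;  N(d₂) = N(-0.76) = 0.2236
C = 300·0.3936 − 400·0.9656·0.2236 = 118.0800 − 86.3633 = 31.7167

$31.72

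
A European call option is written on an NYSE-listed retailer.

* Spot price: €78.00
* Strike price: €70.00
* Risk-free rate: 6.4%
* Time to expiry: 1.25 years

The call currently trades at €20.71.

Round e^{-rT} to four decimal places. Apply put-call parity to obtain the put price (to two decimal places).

e^(−rT) = e^(−0.064·1.25) = 0.9231
Put-call parity: C − P = S − K·e^(−rT) = 78 − 70·0.9231 = 78 − 64.6170 = 13.3830
P = C − (C − P) = 20.71 − (13.3830) = 7.3270

€7.33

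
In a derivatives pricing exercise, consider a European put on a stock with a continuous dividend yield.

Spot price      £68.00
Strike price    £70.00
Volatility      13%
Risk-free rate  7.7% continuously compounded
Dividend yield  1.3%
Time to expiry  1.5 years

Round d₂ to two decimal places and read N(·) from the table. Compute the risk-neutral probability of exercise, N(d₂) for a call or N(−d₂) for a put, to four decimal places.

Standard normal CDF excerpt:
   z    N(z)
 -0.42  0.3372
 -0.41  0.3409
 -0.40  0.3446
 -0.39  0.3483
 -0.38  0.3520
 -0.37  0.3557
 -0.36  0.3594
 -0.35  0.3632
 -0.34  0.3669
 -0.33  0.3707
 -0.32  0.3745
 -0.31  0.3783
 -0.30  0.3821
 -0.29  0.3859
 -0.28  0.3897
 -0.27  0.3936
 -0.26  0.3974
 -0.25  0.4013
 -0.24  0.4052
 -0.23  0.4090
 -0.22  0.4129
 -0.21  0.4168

T = 1.5;  σ√T = 0.1592
d₁ = [ln(68/70) + (0.077 − 0.013 + ½·0.13²)·1.5] / (σ√T) = (-0.0290 + 0.1087) / 0.1592 = 0.5005 → 0.50
d₂ = 0.5005 − 0.1592 = 0.3413 → 0.34
Pr(exercise) under Q = N(−d₂) = N(-0.34) = 0.3669

0.3669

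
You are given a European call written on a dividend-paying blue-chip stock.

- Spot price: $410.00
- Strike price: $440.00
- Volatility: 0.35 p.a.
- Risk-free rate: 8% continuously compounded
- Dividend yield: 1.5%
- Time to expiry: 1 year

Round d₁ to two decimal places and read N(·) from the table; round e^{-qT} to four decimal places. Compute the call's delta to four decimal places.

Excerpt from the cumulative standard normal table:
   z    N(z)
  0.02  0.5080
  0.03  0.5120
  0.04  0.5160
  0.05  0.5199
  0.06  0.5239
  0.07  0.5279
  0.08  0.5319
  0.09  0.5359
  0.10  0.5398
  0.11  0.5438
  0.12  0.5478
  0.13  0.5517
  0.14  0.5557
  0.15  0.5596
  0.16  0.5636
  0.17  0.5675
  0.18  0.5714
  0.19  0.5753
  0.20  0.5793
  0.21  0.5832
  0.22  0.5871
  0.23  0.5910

σ√T = 0.35 × 1.0000 = 0.3500
d₁ = [ln(410/440) + (0.08 − 0.015 + 0.35²/2)·1] / 0.3500 = [-0.0706 + 0.1263] / 0.3500 = 0.1589 ≈ 0.16
N(d₁) = N(0.16) = 0.5636
Δ_call = exp(−qT)·N(d₁) = 0.9851·0.5636 = 0.5552

0.5552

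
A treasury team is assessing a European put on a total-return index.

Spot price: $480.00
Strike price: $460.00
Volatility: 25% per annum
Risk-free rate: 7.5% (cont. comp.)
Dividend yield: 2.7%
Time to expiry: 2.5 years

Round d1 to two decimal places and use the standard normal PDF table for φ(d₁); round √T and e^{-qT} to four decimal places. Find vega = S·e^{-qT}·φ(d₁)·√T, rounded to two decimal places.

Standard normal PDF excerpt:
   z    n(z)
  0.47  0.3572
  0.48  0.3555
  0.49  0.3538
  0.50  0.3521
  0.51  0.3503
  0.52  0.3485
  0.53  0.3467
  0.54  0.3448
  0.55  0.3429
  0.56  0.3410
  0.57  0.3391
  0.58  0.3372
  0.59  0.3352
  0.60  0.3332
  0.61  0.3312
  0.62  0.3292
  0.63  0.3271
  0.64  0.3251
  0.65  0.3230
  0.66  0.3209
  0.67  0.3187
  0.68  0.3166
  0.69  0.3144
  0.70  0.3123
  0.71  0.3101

σ√T = 0.25·√2.5 = 0.3953
ln(S/K) + (r − q + σ²/2)T = ln(480/460) + (0.075 − 0.027 + 0.25²/2)·2.5 = 0.0426 + 0.1981 = 0.2407
d₁ = 0.2407 / 0.3953 = 0.6089 which rounds to 0.61
√T = √2.5 = 1.5811
φ(d₁) = φ(0.61) = 0.3312
exp(−qT) = exp(−0.027·2.5) = 0.9347
vega = S·exp(−qT)·φ(d₁)·√T = 480·0.9347·0.3312·1.5811 = 234.9433
(Vega is the same for a European call and put with the same parameters.)

234.94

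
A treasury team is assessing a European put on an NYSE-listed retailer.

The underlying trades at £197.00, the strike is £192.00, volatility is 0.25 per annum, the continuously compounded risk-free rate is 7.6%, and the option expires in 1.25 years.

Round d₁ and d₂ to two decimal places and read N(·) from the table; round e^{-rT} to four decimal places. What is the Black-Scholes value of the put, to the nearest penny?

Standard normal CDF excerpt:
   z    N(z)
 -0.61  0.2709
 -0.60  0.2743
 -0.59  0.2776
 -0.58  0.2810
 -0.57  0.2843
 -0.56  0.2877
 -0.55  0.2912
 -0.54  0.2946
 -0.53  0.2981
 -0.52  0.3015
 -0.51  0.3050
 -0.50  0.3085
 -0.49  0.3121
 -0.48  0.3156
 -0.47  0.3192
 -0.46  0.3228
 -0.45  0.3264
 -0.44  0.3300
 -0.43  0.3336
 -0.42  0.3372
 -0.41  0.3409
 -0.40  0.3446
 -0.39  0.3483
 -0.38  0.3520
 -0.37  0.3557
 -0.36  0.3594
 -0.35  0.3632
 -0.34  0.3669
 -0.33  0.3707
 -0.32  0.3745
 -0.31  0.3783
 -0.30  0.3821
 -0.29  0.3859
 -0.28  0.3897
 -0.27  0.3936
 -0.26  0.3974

T = 1.25;  σ√T = 0.2795
d₁ = [ln(197/192) + (0.076 + ½·0.25²)·1.25] / (σ√T) = (0.0257 + 0.1341) / 0.2795 = 0.5716 → 0.57
d₂ = 0.5716 − 0.2795 = 0.2921 → 0.29
e^(−rT) = e^(−0.076·1.25) = 0.9094
P = 192·0.9094·N(-0.29) − 197·N(-0.57) = 192·0.9094·0.3859 − 197·0.2843 = 67.3800 − 56.0071 = 11.3729

£11.37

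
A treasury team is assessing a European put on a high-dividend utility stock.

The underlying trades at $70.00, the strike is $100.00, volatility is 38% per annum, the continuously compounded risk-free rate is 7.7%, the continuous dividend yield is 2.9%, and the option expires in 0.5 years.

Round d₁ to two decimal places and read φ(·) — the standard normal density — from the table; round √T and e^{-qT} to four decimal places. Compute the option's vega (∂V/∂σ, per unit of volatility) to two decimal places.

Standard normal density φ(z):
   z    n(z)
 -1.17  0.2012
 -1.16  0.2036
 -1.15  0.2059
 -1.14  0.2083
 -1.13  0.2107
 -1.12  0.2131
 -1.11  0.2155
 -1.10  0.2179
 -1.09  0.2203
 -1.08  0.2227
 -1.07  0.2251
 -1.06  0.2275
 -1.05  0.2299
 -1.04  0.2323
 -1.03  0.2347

σ√T = 0.38 × 0.7071 = 0.2687
d₁ = [ln(70/100) + (0.077 − 0.029 + ½·0.38²)·0.5] / (σ√T) = (-0.3567 + 0.0601) / 0.2687 = -1.1037 ⇒ -1.10
√T = √0.5 = 0.7071
φ(d₁) = φ(-1.10) = 0.2179
e^(−qT) = e^(−0.029·0.5) = 0.9856
vega = S·e^(−qT)·φ(d₁)·√T = 70·0.9856·0.2179·0.7071 = 10.6301

10.63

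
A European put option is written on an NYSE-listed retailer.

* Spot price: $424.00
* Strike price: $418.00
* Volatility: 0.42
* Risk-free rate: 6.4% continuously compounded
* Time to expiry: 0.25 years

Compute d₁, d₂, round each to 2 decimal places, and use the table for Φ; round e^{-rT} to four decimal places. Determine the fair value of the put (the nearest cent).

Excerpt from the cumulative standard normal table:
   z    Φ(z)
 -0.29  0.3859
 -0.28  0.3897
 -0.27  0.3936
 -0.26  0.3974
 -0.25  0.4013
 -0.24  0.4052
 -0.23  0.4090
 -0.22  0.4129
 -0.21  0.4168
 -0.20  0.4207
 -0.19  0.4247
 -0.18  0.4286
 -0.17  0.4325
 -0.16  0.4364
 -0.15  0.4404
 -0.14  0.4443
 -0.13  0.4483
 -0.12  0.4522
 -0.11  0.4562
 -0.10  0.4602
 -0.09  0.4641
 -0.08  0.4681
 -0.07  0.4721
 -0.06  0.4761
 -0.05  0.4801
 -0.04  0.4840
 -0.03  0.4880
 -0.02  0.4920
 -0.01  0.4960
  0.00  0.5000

σ√T = 0.42·√0.25 = 0.2100
ln(S/K) + (r + σ²/2)T = ln(424/418) + (0.064 + 0.42²/2)·0.25 = 0.0143 + 0.0381 = 0.0523
d₁ = 0.0523 / 0.2100 = 0.2491 ≈ 0.25
d₂ = d₁ − σ√T = 0.2491 − 0.2100 = 0.0391 ≈ 0.04
e^(−rT) = e^(−0.064·0.25) = 0.9841
N(−d₂) = N(-0.04) = 0.4840;  N(−d₁) = N(-0.25) = 0.4013
P = 418·0.9841·0.4840 − 424·0.4013 = 199.0952 − 170.1512 = 28.9440

$28.94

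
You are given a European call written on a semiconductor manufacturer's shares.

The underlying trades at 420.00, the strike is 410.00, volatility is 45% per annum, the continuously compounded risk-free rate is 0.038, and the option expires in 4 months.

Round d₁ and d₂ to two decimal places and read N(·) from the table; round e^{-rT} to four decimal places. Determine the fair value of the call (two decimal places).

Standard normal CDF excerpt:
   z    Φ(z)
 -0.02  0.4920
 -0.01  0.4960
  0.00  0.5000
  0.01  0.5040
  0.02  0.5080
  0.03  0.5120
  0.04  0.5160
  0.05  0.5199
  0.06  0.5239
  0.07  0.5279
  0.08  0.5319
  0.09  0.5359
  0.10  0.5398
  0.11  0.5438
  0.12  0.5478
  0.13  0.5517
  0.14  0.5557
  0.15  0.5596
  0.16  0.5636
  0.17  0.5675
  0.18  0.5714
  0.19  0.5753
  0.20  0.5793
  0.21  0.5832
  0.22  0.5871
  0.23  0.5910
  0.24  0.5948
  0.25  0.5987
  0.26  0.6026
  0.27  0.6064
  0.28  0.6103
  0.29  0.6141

T = 0.3333;  σ√T = 0.2598
d₁ = [ln(420/410) + (0.038 + 0.45²/2)·0.3333] / 0.2598 = [0.0241 + 0.0464] / 0.2598 = 0.2714 → 0.27
d₂ = d₁ − σ√T = 0.2714 − 0.2598 = 0.0116 → 0.01
e^(−rT) = e^(−0.038·0.3333) = 0.9874
C = 420·N(0.27) − 410·0.9874·N(0.01) = 420·0.6064 − 410·0.9874·0.5040 = 254.6880 − 204.0363 = 50.6517

50.65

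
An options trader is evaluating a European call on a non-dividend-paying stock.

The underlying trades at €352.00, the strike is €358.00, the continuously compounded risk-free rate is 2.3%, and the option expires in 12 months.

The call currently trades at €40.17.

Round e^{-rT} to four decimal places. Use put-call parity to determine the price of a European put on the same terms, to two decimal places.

e^(−rT) = e^(−0.023·1) = 0.9773
Put-call parity: C − P = S − K·e^(−rT) = 352 − 358·0.9773 = 352 − 349.8734 = 2.1266
P = C − (C − P) = 40.17 − (2.1266) = 38.0434

€38.04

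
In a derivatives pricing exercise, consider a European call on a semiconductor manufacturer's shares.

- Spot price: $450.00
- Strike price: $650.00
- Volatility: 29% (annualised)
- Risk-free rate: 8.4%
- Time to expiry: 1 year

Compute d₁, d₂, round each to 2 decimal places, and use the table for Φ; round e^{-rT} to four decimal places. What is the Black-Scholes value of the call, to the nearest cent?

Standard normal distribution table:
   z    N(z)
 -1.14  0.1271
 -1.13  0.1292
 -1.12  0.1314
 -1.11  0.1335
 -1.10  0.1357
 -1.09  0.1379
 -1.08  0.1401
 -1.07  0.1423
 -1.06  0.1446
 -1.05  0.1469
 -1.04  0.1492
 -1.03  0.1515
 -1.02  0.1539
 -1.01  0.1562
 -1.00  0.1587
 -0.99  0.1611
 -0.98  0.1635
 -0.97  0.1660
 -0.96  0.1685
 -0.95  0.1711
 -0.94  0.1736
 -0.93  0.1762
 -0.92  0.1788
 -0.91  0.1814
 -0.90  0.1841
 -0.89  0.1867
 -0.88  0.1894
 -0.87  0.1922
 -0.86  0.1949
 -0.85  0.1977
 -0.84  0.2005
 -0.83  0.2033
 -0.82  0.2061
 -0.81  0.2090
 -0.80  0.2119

T = 1;  σ√T = 0.2900
ln(S/K) + (r + σ²/2)T = ln(450/650) + (0.084 + 0.29²/2)·1 = -0.3677 + 0.1260 = -0.2417
d₁ = -0.2417 / 0.2900 = -0.8334 which rounds to -0.83
d₂ = d₁ − σ√T = -0.8334 − 0.2900 = -1.1234 which rounds to -1.12
e^(−rT) = e^(−0.084·1) = 0.9194
N(d₁) = N(-0.83) = 0.2033;  N(d₂) = N(-1.12) = 0.1314
C = 450·0.2033 − 650·0.9194·0.1314 = 91.4850 − 78.5260 = 12.9590

$12.96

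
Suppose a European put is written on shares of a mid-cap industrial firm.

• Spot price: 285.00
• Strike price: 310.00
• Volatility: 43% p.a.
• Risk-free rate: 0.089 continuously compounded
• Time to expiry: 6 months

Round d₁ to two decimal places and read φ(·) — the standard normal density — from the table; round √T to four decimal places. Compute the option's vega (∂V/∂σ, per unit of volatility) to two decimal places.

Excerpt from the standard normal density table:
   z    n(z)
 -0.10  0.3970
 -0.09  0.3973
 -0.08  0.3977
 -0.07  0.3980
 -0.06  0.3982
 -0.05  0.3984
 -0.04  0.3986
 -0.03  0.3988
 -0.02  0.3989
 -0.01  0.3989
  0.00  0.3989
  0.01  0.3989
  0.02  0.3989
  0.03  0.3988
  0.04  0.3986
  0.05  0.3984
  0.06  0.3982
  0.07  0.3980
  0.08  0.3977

σ√T = 0.43 × 0.7071 = 0.3041
ln(S/K) + (r + σ²/2)T = ln(285/310) + (0.089 + 0.43²/2)·0.5 = -0.0841 + 0.0907 = 0.0066
d₁ = 0.0066 / 0.3041 = 0.0218 which rounds to 0.02
√T = √0.5 = 0.7071
φ(d₁) = φ(0.02) = 0.3989
vega = S·φ(d₁)·√T = 285·0.3989·0.7071 = 80.3877
(The call has the same vega.)

80.39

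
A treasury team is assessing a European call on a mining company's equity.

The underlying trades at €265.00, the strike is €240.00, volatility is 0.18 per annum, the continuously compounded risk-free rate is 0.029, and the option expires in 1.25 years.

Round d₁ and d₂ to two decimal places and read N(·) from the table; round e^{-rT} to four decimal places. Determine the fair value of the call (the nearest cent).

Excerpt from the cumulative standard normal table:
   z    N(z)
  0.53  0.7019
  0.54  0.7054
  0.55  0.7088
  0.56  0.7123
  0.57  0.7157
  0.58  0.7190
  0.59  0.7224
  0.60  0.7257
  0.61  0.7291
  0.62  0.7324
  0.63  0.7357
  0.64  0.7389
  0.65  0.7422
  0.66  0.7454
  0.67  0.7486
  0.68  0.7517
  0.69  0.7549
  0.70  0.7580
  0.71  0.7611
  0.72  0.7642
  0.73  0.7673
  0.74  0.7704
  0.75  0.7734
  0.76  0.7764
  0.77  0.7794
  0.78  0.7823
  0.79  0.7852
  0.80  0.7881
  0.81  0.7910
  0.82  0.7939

T = 1.25;  σ√T = 0.2012
d₁ = [ln(265/240) + (0.029 + ½·0.18²)·1.25] / (σ√T) = (0.0991 + 0.0565) / 0.2012 = 0.7731 ⇒ 0.77
d₂ = 0.7731 − 0.2012 = 0.5719 ⇒ 0.57
exp(−rT) = exp(−0.029·1.25) = 0.9644
C = 265·N(0.77) − 240·0.9644·N(0.57) = 265·0.7794 − 240·0.9644·0.7157 = 206.5410 − 165.6531 = 40.8879

€40.89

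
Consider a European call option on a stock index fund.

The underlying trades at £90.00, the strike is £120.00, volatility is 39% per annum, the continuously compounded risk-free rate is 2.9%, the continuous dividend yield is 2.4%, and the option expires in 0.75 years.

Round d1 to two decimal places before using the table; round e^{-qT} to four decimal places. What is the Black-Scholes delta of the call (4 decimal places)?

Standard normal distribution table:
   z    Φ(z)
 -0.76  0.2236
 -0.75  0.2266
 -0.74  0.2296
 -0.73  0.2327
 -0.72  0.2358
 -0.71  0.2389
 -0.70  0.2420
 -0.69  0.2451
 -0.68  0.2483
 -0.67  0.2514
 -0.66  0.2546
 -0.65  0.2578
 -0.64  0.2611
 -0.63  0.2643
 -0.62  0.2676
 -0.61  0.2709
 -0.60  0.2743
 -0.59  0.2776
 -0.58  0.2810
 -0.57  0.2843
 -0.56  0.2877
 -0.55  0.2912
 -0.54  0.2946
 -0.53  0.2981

T = 0.75;  σ√T = 0.3377
d₁ = [ln(90/120) + (0.029 − 0.024 + 0.39²/2)·0.75] / 0.3377 = [-0.2877 + 0.0608] / 0.3377 = -0.6718 ≈ -0.67
N(d₁) = N(-0.67) = 0.2514
Δ_call = exp(−qT)·N(d₁) = 0.9822·0.2514 = 0.2469

0.2469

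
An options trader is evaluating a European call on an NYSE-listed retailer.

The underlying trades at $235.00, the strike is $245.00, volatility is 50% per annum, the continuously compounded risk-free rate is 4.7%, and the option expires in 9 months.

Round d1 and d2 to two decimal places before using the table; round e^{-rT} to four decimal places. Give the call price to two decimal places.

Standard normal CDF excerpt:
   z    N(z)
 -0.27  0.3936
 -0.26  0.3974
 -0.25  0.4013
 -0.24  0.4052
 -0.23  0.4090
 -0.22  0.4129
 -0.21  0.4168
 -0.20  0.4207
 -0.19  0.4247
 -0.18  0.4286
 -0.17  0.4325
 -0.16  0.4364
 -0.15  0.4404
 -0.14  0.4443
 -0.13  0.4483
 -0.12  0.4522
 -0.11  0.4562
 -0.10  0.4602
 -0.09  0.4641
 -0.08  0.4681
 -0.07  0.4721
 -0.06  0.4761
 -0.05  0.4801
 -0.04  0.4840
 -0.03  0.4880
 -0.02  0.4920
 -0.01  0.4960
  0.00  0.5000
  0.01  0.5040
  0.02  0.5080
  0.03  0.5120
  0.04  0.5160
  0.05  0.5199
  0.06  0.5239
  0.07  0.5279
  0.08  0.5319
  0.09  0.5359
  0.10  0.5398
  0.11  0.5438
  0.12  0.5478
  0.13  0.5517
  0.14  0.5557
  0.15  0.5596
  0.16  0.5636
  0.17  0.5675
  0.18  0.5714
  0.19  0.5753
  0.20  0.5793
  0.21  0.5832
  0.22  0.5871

σ√T = 0.5 × 0.8660 = 0.4330
d₁ = [ln(235/245) + (0.047 + 0.5²/2)·0.75] / 0.4330 = [-0.0417 + 0.1290] / 0.4330 = 0.2017 which rounds to 0.20
d₂ = d₁ − σ√T = 0.2017 − 0.4330 = -0.2313 which rounds to -0.23
e^(−rT) = e^(−0.047·0.75) = 0.9654
N(d₁) = N(0.20) = 0.5793;  N(d₂) = N(-0.23) = 0.4090
C = 235·0.5793 − 245·0.9654·0.4090 = 136.1355 − 96.7379 = 39.3976

$39.40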